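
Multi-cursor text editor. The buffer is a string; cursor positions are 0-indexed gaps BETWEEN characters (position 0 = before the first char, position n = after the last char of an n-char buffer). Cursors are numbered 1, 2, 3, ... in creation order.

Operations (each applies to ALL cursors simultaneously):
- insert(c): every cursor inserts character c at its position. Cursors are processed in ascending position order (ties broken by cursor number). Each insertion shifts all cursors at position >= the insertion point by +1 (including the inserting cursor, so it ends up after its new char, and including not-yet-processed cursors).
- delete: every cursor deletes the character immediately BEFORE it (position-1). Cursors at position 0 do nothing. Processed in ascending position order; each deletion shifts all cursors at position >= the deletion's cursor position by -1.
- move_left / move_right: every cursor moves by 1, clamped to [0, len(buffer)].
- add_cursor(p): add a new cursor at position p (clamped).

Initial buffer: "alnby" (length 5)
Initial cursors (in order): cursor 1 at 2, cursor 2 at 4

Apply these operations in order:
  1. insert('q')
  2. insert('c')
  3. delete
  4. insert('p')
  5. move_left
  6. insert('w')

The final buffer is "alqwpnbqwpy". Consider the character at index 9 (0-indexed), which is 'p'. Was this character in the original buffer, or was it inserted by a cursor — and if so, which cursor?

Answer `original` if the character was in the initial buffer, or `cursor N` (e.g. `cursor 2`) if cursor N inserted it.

Answer: cursor 2

Derivation:
After op 1 (insert('q')): buffer="alqnbqy" (len 7), cursors c1@3 c2@6, authorship ..1..2.
After op 2 (insert('c')): buffer="alqcnbqcy" (len 9), cursors c1@4 c2@8, authorship ..11..22.
After op 3 (delete): buffer="alqnbqy" (len 7), cursors c1@3 c2@6, authorship ..1..2.
After op 4 (insert('p')): buffer="alqpnbqpy" (len 9), cursors c1@4 c2@8, authorship ..11..22.
After op 5 (move_left): buffer="alqpnbqpy" (len 9), cursors c1@3 c2@7, authorship ..11..22.
After op 6 (insert('w')): buffer="alqwpnbqwpy" (len 11), cursors c1@4 c2@9, authorship ..111..222.
Authorship (.=original, N=cursor N): . . 1 1 1 . . 2 2 2 .
Index 9: author = 2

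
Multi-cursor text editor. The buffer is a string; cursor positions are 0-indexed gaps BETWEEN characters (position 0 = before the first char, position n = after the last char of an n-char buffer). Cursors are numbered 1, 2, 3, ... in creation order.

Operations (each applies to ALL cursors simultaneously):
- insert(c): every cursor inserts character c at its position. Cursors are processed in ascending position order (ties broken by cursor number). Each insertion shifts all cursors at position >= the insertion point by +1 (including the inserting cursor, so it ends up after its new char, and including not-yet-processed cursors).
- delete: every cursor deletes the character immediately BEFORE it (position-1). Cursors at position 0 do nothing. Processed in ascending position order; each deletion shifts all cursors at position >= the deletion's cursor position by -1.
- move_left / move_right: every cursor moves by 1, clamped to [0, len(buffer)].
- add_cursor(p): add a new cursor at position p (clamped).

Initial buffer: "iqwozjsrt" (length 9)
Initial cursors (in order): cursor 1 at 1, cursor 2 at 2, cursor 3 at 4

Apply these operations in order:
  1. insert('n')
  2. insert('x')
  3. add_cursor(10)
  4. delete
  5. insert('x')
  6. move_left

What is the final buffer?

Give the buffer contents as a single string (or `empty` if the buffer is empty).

Answer: inxqnxwoxxzjsrt

Derivation:
After op 1 (insert('n')): buffer="inqnwonzjsrt" (len 12), cursors c1@2 c2@4 c3@7, authorship .1.2..3.....
After op 2 (insert('x')): buffer="inxqnxwonxzjsrt" (len 15), cursors c1@3 c2@6 c3@10, authorship .11.22..33.....
After op 3 (add_cursor(10)): buffer="inxqnxwonxzjsrt" (len 15), cursors c1@3 c2@6 c3@10 c4@10, authorship .11.22..33.....
After op 4 (delete): buffer="inqnwozjsrt" (len 11), cursors c1@2 c2@4 c3@6 c4@6, authorship .1.2.......
After op 5 (insert('x')): buffer="inxqnxwoxxzjsrt" (len 15), cursors c1@3 c2@6 c3@10 c4@10, authorship .11.22..34.....
After op 6 (move_left): buffer="inxqnxwoxxzjsrt" (len 15), cursors c1@2 c2@5 c3@9 c4@9, authorship .11.22..34.....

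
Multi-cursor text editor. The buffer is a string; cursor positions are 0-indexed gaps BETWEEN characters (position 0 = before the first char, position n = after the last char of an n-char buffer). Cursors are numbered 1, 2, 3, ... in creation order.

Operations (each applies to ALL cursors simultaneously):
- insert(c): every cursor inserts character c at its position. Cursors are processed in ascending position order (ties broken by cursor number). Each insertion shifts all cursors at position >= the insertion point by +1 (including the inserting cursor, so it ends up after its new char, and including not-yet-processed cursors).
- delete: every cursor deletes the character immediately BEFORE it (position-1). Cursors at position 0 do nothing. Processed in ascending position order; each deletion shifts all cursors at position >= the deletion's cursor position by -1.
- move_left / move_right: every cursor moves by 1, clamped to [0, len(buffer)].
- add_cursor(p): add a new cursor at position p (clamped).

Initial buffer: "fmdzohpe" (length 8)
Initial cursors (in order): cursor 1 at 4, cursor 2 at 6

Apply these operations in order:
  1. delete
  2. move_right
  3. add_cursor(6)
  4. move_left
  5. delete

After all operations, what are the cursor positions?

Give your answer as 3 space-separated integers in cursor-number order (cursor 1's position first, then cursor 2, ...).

Answer: 2 2 2

Derivation:
After op 1 (delete): buffer="fmdope" (len 6), cursors c1@3 c2@4, authorship ......
After op 2 (move_right): buffer="fmdope" (len 6), cursors c1@4 c2@5, authorship ......
After op 3 (add_cursor(6)): buffer="fmdope" (len 6), cursors c1@4 c2@5 c3@6, authorship ......
After op 4 (move_left): buffer="fmdope" (len 6), cursors c1@3 c2@4 c3@5, authorship ......
After op 5 (delete): buffer="fme" (len 3), cursors c1@2 c2@2 c3@2, authorship ...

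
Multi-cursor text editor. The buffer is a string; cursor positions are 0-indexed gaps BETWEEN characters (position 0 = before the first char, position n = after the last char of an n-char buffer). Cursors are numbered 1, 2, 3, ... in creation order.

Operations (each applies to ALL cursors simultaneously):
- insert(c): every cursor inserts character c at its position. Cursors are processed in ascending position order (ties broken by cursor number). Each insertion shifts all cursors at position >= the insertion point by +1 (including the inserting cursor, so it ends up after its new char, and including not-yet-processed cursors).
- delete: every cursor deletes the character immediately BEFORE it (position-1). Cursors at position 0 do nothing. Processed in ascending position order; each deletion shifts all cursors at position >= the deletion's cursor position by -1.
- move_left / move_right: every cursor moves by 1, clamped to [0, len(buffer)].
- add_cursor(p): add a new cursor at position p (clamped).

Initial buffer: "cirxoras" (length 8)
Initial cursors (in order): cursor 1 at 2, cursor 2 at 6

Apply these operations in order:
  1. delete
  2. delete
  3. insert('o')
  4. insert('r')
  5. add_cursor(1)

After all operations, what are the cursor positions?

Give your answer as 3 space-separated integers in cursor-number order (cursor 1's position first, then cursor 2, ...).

Answer: 2 6 1

Derivation:
After op 1 (delete): buffer="crxoas" (len 6), cursors c1@1 c2@4, authorship ......
After op 2 (delete): buffer="rxas" (len 4), cursors c1@0 c2@2, authorship ....
After op 3 (insert('o')): buffer="orxoas" (len 6), cursors c1@1 c2@4, authorship 1..2..
After op 4 (insert('r')): buffer="orrxoras" (len 8), cursors c1@2 c2@6, authorship 11..22..
After op 5 (add_cursor(1)): buffer="orrxoras" (len 8), cursors c3@1 c1@2 c2@6, authorship 11..22..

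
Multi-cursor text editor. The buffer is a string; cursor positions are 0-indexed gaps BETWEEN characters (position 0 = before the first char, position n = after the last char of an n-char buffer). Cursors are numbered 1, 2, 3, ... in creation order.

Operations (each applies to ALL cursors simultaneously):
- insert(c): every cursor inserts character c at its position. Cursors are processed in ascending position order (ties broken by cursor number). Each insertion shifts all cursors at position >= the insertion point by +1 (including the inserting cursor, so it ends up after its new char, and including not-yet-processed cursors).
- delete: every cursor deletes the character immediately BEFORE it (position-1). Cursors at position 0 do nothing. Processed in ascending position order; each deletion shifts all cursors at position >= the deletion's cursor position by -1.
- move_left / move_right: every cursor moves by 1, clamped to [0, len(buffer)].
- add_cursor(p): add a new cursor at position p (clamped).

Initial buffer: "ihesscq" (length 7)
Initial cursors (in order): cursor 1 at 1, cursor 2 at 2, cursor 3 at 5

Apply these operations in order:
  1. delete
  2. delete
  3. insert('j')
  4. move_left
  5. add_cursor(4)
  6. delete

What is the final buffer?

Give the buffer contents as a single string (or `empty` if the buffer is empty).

Answer: jcq

Derivation:
After op 1 (delete): buffer="escq" (len 4), cursors c1@0 c2@0 c3@2, authorship ....
After op 2 (delete): buffer="ecq" (len 3), cursors c1@0 c2@0 c3@1, authorship ...
After op 3 (insert('j')): buffer="jjejcq" (len 6), cursors c1@2 c2@2 c3@4, authorship 12.3..
After op 4 (move_left): buffer="jjejcq" (len 6), cursors c1@1 c2@1 c3@3, authorship 12.3..
After op 5 (add_cursor(4)): buffer="jjejcq" (len 6), cursors c1@1 c2@1 c3@3 c4@4, authorship 12.3..
After op 6 (delete): buffer="jcq" (len 3), cursors c1@0 c2@0 c3@1 c4@1, authorship 2..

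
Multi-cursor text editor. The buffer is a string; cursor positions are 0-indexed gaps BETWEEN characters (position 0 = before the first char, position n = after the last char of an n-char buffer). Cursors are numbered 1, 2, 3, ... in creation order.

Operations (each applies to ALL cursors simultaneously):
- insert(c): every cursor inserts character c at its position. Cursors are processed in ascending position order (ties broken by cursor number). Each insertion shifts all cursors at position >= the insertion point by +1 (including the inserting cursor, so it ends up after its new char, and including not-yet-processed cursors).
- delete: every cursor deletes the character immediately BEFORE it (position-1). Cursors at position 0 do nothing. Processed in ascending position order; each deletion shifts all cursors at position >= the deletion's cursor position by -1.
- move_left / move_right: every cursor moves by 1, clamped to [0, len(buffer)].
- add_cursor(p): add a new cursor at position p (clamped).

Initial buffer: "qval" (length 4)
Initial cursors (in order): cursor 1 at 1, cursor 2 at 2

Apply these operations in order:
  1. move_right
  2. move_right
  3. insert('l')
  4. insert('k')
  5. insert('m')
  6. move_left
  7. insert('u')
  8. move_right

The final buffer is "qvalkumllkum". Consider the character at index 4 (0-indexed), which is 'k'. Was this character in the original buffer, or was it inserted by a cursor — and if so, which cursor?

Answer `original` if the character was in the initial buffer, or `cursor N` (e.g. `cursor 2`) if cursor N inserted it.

After op 1 (move_right): buffer="qval" (len 4), cursors c1@2 c2@3, authorship ....
After op 2 (move_right): buffer="qval" (len 4), cursors c1@3 c2@4, authorship ....
After op 3 (insert('l')): buffer="qvalll" (len 6), cursors c1@4 c2@6, authorship ...1.2
After op 4 (insert('k')): buffer="qvalkllk" (len 8), cursors c1@5 c2@8, authorship ...11.22
After op 5 (insert('m')): buffer="qvalkmllkm" (len 10), cursors c1@6 c2@10, authorship ...111.222
After op 6 (move_left): buffer="qvalkmllkm" (len 10), cursors c1@5 c2@9, authorship ...111.222
After op 7 (insert('u')): buffer="qvalkumllkum" (len 12), cursors c1@6 c2@11, authorship ...1111.2222
After op 8 (move_right): buffer="qvalkumllkum" (len 12), cursors c1@7 c2@12, authorship ...1111.2222
Authorship (.=original, N=cursor N): . . . 1 1 1 1 . 2 2 2 2
Index 4: author = 1

Answer: cursor 1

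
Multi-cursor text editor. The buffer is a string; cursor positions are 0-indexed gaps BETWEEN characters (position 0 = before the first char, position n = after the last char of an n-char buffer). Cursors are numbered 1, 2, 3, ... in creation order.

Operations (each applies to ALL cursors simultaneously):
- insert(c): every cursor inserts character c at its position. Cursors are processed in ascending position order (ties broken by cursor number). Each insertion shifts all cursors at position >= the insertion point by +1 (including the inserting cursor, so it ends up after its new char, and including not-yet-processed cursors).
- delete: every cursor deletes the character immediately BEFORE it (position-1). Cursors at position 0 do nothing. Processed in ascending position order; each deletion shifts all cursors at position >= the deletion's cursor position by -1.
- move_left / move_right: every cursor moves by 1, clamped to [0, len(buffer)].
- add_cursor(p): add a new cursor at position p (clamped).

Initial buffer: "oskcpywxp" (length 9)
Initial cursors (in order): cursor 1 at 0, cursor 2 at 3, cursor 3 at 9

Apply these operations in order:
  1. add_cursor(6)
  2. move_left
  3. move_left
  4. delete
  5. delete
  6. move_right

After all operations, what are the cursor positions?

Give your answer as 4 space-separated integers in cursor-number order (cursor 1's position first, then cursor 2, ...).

Answer: 1 1 3 2

Derivation:
After op 1 (add_cursor(6)): buffer="oskcpywxp" (len 9), cursors c1@0 c2@3 c4@6 c3@9, authorship .........
After op 2 (move_left): buffer="oskcpywxp" (len 9), cursors c1@0 c2@2 c4@5 c3@8, authorship .........
After op 3 (move_left): buffer="oskcpywxp" (len 9), cursors c1@0 c2@1 c4@4 c3@7, authorship .........
After op 4 (delete): buffer="skpyxp" (len 6), cursors c1@0 c2@0 c4@2 c3@4, authorship ......
After op 5 (delete): buffer="spxp" (len 4), cursors c1@0 c2@0 c4@1 c3@2, authorship ....
After op 6 (move_right): buffer="spxp" (len 4), cursors c1@1 c2@1 c4@2 c3@3, authorship ....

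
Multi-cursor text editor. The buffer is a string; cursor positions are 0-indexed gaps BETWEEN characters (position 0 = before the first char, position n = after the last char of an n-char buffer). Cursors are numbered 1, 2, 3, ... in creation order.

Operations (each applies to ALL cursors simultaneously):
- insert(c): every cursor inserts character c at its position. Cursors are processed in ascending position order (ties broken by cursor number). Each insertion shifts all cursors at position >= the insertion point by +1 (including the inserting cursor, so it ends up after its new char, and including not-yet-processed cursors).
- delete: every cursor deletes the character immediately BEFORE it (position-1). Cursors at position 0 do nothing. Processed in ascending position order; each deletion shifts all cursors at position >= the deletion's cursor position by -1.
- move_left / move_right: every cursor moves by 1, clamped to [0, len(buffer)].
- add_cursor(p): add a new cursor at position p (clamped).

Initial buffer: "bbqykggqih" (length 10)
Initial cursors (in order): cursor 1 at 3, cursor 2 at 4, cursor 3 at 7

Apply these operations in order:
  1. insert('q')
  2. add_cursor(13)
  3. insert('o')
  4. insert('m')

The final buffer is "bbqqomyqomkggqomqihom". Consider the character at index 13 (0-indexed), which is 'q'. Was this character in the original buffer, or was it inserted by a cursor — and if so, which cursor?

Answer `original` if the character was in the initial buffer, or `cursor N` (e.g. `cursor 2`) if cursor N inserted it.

Answer: cursor 3

Derivation:
After op 1 (insert('q')): buffer="bbqqyqkggqqih" (len 13), cursors c1@4 c2@6 c3@10, authorship ...1.2...3...
After op 2 (add_cursor(13)): buffer="bbqqyqkggqqih" (len 13), cursors c1@4 c2@6 c3@10 c4@13, authorship ...1.2...3...
After op 3 (insert('o')): buffer="bbqqoyqokggqoqiho" (len 17), cursors c1@5 c2@8 c3@13 c4@17, authorship ...11.22...33...4
After op 4 (insert('m')): buffer="bbqqomyqomkggqomqihom" (len 21), cursors c1@6 c2@10 c3@16 c4@21, authorship ...111.222...333...44
Authorship (.=original, N=cursor N): . . . 1 1 1 . 2 2 2 . . . 3 3 3 . . . 4 4
Index 13: author = 3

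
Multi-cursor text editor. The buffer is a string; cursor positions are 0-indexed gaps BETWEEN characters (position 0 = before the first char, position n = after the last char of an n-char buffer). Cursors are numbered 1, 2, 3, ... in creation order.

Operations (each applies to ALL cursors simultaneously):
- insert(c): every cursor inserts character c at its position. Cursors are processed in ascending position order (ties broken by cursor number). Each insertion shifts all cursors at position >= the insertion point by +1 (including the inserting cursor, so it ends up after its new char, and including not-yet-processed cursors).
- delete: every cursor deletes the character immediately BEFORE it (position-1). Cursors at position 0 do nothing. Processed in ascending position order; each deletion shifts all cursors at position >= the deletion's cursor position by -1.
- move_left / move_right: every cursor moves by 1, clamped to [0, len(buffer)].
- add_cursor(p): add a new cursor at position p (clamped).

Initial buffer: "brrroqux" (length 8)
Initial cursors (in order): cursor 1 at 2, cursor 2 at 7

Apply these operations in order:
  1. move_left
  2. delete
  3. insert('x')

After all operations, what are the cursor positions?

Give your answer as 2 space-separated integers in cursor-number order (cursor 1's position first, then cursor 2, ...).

After op 1 (move_left): buffer="brrroqux" (len 8), cursors c1@1 c2@6, authorship ........
After op 2 (delete): buffer="rrroux" (len 6), cursors c1@0 c2@4, authorship ......
After op 3 (insert('x')): buffer="xrrroxux" (len 8), cursors c1@1 c2@6, authorship 1....2..

Answer: 1 6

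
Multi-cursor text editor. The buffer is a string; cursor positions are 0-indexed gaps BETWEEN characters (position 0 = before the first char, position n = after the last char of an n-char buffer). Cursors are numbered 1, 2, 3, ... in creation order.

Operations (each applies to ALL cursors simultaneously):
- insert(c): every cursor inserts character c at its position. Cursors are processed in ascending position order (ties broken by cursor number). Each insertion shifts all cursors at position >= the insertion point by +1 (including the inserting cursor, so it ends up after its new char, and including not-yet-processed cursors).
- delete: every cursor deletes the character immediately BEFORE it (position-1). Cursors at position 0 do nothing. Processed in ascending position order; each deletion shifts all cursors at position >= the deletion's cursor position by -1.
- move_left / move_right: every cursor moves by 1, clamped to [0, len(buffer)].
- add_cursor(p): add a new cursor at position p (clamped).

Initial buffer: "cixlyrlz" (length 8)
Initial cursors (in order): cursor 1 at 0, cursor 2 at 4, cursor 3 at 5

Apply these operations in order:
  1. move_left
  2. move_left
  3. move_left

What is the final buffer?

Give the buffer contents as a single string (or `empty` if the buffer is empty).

After op 1 (move_left): buffer="cixlyrlz" (len 8), cursors c1@0 c2@3 c3@4, authorship ........
After op 2 (move_left): buffer="cixlyrlz" (len 8), cursors c1@0 c2@2 c3@3, authorship ........
After op 3 (move_left): buffer="cixlyrlz" (len 8), cursors c1@0 c2@1 c3@2, authorship ........

Answer: cixlyrlz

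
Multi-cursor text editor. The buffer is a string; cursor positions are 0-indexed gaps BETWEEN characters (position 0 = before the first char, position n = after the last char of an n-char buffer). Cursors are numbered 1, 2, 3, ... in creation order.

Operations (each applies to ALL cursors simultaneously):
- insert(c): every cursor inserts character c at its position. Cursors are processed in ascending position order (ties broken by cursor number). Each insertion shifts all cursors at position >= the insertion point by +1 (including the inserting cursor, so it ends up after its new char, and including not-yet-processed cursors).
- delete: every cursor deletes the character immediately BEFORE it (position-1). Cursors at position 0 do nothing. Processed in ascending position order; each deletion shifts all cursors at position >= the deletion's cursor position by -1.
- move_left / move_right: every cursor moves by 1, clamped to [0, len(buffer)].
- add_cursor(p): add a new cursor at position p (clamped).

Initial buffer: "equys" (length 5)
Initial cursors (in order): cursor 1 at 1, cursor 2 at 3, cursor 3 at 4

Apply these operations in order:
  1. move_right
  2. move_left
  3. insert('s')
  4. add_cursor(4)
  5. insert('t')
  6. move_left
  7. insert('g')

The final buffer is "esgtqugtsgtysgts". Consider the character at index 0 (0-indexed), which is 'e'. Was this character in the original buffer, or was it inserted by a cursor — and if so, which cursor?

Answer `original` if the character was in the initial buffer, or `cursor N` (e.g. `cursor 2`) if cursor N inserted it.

After op 1 (move_right): buffer="equys" (len 5), cursors c1@2 c2@4 c3@5, authorship .....
After op 2 (move_left): buffer="equys" (len 5), cursors c1@1 c2@3 c3@4, authorship .....
After op 3 (insert('s')): buffer="esqusyss" (len 8), cursors c1@2 c2@5 c3@7, authorship .1..2.3.
After op 4 (add_cursor(4)): buffer="esqusyss" (len 8), cursors c1@2 c4@4 c2@5 c3@7, authorship .1..2.3.
After op 5 (insert('t')): buffer="estqutstysts" (len 12), cursors c1@3 c4@6 c2@8 c3@11, authorship .11..422.33.
After op 6 (move_left): buffer="estqutstysts" (len 12), cursors c1@2 c4@5 c2@7 c3@10, authorship .11..422.33.
After op 7 (insert('g')): buffer="esgtqugtsgtysgts" (len 16), cursors c1@3 c4@7 c2@10 c3@14, authorship .111..44222.333.
Authorship (.=original, N=cursor N): . 1 1 1 . . 4 4 2 2 2 . 3 3 3 .
Index 0: author = original

Answer: original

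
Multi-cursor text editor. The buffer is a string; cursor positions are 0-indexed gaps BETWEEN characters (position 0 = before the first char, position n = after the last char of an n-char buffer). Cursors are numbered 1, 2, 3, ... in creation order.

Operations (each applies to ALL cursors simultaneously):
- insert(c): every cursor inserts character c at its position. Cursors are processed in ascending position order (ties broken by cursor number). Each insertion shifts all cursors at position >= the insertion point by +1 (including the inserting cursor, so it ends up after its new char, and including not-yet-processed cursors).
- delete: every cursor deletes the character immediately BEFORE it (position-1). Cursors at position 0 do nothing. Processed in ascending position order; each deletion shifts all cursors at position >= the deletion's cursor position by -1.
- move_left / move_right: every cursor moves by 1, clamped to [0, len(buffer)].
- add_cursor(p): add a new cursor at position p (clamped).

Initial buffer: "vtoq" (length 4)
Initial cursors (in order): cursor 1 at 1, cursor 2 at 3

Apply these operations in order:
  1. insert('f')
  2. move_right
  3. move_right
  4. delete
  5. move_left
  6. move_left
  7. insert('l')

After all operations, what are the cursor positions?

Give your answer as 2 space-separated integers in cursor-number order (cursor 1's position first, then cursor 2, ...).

After op 1 (insert('f')): buffer="vftofq" (len 6), cursors c1@2 c2@5, authorship .1..2.
After op 2 (move_right): buffer="vftofq" (len 6), cursors c1@3 c2@6, authorship .1..2.
After op 3 (move_right): buffer="vftofq" (len 6), cursors c1@4 c2@6, authorship .1..2.
After op 4 (delete): buffer="vftf" (len 4), cursors c1@3 c2@4, authorship .1.2
After op 5 (move_left): buffer="vftf" (len 4), cursors c1@2 c2@3, authorship .1.2
After op 6 (move_left): buffer="vftf" (len 4), cursors c1@1 c2@2, authorship .1.2
After op 7 (insert('l')): buffer="vlfltf" (len 6), cursors c1@2 c2@4, authorship .112.2

Answer: 2 4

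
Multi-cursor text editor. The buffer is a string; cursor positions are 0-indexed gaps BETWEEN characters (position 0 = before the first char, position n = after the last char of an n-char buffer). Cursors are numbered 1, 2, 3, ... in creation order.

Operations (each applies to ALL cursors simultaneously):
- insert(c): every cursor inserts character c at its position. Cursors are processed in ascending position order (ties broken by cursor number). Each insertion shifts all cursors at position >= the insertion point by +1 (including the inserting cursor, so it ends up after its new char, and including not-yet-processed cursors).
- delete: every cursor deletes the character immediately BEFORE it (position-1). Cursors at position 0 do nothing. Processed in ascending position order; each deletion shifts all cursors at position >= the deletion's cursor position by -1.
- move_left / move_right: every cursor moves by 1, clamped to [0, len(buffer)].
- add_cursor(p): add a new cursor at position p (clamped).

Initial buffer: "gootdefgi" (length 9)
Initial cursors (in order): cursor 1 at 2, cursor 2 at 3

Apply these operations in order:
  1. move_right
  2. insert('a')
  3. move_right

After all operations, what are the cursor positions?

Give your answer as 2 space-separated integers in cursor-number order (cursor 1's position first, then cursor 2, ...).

Answer: 5 7

Derivation:
After op 1 (move_right): buffer="gootdefgi" (len 9), cursors c1@3 c2@4, authorship .........
After op 2 (insert('a')): buffer="gooatadefgi" (len 11), cursors c1@4 c2@6, authorship ...1.2.....
After op 3 (move_right): buffer="gooatadefgi" (len 11), cursors c1@5 c2@7, authorship ...1.2.....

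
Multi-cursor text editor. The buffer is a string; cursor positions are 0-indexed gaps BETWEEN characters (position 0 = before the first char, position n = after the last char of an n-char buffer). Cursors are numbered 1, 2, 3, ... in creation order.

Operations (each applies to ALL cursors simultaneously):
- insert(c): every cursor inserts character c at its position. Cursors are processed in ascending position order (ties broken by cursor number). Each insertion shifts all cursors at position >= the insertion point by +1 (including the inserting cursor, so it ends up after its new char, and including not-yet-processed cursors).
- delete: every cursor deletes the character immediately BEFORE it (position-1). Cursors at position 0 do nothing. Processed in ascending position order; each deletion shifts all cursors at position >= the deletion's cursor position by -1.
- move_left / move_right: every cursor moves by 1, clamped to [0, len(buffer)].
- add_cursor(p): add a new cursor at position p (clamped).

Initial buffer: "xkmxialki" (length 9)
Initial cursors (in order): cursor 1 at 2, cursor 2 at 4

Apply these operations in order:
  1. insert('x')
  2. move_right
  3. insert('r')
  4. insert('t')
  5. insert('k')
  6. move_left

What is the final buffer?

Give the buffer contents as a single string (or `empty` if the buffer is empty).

Answer: xkxmrtkxxirtkalki

Derivation:
After op 1 (insert('x')): buffer="xkxmxxialki" (len 11), cursors c1@3 c2@6, authorship ..1..2.....
After op 2 (move_right): buffer="xkxmxxialki" (len 11), cursors c1@4 c2@7, authorship ..1..2.....
After op 3 (insert('r')): buffer="xkxmrxxiralki" (len 13), cursors c1@5 c2@9, authorship ..1.1.2.2....
After op 4 (insert('t')): buffer="xkxmrtxxirtalki" (len 15), cursors c1@6 c2@11, authorship ..1.11.2.22....
After op 5 (insert('k')): buffer="xkxmrtkxxirtkalki" (len 17), cursors c1@7 c2@13, authorship ..1.111.2.222....
After op 6 (move_left): buffer="xkxmrtkxxirtkalki" (len 17), cursors c1@6 c2@12, authorship ..1.111.2.222....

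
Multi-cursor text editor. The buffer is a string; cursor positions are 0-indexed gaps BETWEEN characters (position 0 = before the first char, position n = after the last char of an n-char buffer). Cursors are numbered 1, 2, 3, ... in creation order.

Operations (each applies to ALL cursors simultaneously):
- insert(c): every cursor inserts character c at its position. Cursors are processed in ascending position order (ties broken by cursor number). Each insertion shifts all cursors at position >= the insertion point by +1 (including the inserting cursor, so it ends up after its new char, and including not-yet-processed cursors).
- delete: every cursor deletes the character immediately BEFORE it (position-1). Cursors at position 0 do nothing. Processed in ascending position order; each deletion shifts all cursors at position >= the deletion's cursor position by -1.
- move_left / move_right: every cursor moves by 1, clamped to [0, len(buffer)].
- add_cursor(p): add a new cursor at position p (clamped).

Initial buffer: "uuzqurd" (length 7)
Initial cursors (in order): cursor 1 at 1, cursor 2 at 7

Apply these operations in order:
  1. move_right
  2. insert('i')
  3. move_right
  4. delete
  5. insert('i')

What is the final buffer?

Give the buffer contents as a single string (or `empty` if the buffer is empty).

Answer: uuiiqurdi

Derivation:
After op 1 (move_right): buffer="uuzqurd" (len 7), cursors c1@2 c2@7, authorship .......
After op 2 (insert('i')): buffer="uuizqurdi" (len 9), cursors c1@3 c2@9, authorship ..1.....2
After op 3 (move_right): buffer="uuizqurdi" (len 9), cursors c1@4 c2@9, authorship ..1.....2
After op 4 (delete): buffer="uuiqurd" (len 7), cursors c1@3 c2@7, authorship ..1....
After op 5 (insert('i')): buffer="uuiiqurdi" (len 9), cursors c1@4 c2@9, authorship ..11....2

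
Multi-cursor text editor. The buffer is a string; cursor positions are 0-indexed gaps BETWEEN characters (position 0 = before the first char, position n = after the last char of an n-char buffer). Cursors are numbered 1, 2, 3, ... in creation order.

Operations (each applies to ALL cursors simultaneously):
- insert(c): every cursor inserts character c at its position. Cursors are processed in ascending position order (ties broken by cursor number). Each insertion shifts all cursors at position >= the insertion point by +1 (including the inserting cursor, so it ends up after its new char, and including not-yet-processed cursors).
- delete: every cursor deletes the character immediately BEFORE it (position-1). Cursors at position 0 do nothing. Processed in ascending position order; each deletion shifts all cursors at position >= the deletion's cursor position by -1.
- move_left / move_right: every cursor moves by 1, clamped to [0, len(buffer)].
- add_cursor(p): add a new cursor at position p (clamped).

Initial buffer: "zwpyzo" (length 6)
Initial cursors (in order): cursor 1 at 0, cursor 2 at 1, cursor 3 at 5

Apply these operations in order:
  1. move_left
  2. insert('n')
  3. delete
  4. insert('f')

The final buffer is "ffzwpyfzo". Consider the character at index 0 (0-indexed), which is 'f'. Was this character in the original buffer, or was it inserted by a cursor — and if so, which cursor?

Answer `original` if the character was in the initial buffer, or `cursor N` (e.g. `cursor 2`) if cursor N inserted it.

After op 1 (move_left): buffer="zwpyzo" (len 6), cursors c1@0 c2@0 c3@4, authorship ......
After op 2 (insert('n')): buffer="nnzwpynzo" (len 9), cursors c1@2 c2@2 c3@7, authorship 12....3..
After op 3 (delete): buffer="zwpyzo" (len 6), cursors c1@0 c2@0 c3@4, authorship ......
After op 4 (insert('f')): buffer="ffzwpyfzo" (len 9), cursors c1@2 c2@2 c3@7, authorship 12....3..
Authorship (.=original, N=cursor N): 1 2 . . . . 3 . .
Index 0: author = 1

Answer: cursor 1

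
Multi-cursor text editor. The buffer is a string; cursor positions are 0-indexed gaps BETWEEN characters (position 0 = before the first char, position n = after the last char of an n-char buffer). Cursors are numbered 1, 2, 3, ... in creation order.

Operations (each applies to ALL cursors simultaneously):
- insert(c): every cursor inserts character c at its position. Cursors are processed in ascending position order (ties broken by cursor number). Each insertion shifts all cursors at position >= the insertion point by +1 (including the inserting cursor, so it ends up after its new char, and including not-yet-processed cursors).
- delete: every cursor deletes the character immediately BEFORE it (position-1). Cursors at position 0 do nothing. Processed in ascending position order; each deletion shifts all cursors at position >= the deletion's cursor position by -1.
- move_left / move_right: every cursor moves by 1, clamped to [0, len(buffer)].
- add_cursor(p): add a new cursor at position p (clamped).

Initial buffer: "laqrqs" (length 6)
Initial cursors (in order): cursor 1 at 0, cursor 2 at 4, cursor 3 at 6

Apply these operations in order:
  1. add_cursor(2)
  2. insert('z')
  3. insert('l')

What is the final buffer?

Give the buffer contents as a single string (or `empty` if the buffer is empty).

Answer: zllazlqrzlqszl

Derivation:
After op 1 (add_cursor(2)): buffer="laqrqs" (len 6), cursors c1@0 c4@2 c2@4 c3@6, authorship ......
After op 2 (insert('z')): buffer="zlazqrzqsz" (len 10), cursors c1@1 c4@4 c2@7 c3@10, authorship 1..4..2..3
After op 3 (insert('l')): buffer="zllazlqrzlqszl" (len 14), cursors c1@2 c4@6 c2@10 c3@14, authorship 11..44..22..33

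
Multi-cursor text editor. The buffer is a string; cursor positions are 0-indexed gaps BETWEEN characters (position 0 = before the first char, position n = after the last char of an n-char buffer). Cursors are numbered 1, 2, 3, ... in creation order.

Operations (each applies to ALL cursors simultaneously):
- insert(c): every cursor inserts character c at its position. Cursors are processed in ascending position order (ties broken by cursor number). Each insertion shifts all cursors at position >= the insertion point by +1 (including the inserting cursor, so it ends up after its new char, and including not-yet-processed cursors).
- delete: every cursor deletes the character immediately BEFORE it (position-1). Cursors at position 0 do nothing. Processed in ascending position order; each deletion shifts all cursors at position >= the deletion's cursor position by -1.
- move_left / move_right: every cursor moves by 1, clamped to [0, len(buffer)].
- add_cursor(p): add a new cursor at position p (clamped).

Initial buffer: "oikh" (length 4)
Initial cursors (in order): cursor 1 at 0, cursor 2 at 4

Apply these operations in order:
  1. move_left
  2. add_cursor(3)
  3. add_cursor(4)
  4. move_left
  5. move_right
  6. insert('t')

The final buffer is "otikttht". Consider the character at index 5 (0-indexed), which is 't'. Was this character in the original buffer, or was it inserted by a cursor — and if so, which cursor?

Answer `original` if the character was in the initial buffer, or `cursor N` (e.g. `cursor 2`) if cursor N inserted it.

After op 1 (move_left): buffer="oikh" (len 4), cursors c1@0 c2@3, authorship ....
After op 2 (add_cursor(3)): buffer="oikh" (len 4), cursors c1@0 c2@3 c3@3, authorship ....
After op 3 (add_cursor(4)): buffer="oikh" (len 4), cursors c1@0 c2@3 c3@3 c4@4, authorship ....
After op 4 (move_left): buffer="oikh" (len 4), cursors c1@0 c2@2 c3@2 c4@3, authorship ....
After op 5 (move_right): buffer="oikh" (len 4), cursors c1@1 c2@3 c3@3 c4@4, authorship ....
After op 6 (insert('t')): buffer="otikttht" (len 8), cursors c1@2 c2@6 c3@6 c4@8, authorship .1..23.4
Authorship (.=original, N=cursor N): . 1 . . 2 3 . 4
Index 5: author = 3

Answer: cursor 3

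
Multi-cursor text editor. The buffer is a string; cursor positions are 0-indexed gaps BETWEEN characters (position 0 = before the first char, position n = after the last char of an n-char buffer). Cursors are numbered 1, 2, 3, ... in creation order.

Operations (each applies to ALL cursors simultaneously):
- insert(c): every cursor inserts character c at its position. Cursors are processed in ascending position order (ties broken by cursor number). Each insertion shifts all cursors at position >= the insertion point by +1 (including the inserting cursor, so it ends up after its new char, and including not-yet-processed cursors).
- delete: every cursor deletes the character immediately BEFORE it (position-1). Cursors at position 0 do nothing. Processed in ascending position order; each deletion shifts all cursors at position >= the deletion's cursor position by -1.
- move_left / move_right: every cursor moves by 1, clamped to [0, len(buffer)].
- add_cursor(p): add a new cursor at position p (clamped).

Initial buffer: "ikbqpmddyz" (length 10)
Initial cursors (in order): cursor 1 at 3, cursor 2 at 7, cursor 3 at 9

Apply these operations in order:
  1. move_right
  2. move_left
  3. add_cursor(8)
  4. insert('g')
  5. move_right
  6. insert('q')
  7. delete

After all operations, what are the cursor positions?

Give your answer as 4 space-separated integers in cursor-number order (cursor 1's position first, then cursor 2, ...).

After op 1 (move_right): buffer="ikbqpmddyz" (len 10), cursors c1@4 c2@8 c3@10, authorship ..........
After op 2 (move_left): buffer="ikbqpmddyz" (len 10), cursors c1@3 c2@7 c3@9, authorship ..........
After op 3 (add_cursor(8)): buffer="ikbqpmddyz" (len 10), cursors c1@3 c2@7 c4@8 c3@9, authorship ..........
After op 4 (insert('g')): buffer="ikbgqpmdgdgygz" (len 14), cursors c1@4 c2@9 c4@11 c3@13, authorship ...1....2.4.3.
After op 5 (move_right): buffer="ikbgqpmdgdgygz" (len 14), cursors c1@5 c2@10 c4@12 c3@14, authorship ...1....2.4.3.
After op 6 (insert('q')): buffer="ikbgqqpmdgdqgyqgzq" (len 18), cursors c1@6 c2@12 c4@15 c3@18, authorship ...1.1...2.24.43.3
After op 7 (delete): buffer="ikbgqpmdgdgygz" (len 14), cursors c1@5 c2@10 c4@12 c3@14, authorship ...1....2.4.3.

Answer: 5 10 14 12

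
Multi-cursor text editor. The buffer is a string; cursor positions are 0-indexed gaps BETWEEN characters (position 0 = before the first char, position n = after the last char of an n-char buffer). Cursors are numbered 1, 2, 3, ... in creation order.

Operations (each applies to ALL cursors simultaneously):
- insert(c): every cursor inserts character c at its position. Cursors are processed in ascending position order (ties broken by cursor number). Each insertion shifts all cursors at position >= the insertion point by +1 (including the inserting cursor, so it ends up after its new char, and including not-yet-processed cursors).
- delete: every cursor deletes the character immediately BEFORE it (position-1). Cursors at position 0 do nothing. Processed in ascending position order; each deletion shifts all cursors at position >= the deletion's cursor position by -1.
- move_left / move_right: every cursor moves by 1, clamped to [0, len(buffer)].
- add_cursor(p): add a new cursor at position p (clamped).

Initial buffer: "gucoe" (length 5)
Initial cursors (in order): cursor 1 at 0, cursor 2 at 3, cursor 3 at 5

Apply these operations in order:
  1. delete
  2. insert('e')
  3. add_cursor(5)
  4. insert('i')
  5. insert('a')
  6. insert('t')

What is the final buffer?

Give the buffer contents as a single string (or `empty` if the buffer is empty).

Answer: eiatgueiatoiateiat

Derivation:
After op 1 (delete): buffer="guo" (len 3), cursors c1@0 c2@2 c3@3, authorship ...
After op 2 (insert('e')): buffer="egueoe" (len 6), cursors c1@1 c2@4 c3@6, authorship 1..2.3
After op 3 (add_cursor(5)): buffer="egueoe" (len 6), cursors c1@1 c2@4 c4@5 c3@6, authorship 1..2.3
After op 4 (insert('i')): buffer="eigueioiei" (len 10), cursors c1@2 c2@6 c4@8 c3@10, authorship 11..22.433
After op 5 (insert('a')): buffer="eiagueiaoiaeia" (len 14), cursors c1@3 c2@8 c4@11 c3@14, authorship 111..222.44333
After op 6 (insert('t')): buffer="eiatgueiatoiateiat" (len 18), cursors c1@4 c2@10 c4@14 c3@18, authorship 1111..2222.4443333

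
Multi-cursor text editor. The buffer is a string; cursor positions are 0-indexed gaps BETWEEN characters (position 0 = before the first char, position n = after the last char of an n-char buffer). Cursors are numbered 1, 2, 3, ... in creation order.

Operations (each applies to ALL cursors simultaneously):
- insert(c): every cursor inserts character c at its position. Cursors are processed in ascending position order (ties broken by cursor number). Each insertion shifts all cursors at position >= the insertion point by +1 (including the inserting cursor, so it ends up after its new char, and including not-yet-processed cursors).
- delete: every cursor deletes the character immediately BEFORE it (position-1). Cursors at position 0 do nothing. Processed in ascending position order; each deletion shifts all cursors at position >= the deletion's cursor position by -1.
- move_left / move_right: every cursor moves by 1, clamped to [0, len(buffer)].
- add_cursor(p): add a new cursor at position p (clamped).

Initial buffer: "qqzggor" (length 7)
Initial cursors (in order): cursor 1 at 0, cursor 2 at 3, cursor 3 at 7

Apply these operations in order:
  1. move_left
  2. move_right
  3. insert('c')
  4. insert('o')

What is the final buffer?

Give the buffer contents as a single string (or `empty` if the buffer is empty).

Answer: qcoqzcoggorco

Derivation:
After op 1 (move_left): buffer="qqzggor" (len 7), cursors c1@0 c2@2 c3@6, authorship .......
After op 2 (move_right): buffer="qqzggor" (len 7), cursors c1@1 c2@3 c3@7, authorship .......
After op 3 (insert('c')): buffer="qcqzcggorc" (len 10), cursors c1@2 c2@5 c3@10, authorship .1..2....3
After op 4 (insert('o')): buffer="qcoqzcoggorco" (len 13), cursors c1@3 c2@7 c3@13, authorship .11..22....33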